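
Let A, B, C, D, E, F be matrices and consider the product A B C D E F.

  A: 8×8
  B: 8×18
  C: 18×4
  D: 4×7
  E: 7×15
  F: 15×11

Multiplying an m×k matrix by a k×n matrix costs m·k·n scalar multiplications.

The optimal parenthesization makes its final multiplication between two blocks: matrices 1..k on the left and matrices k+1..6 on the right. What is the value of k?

Adjacent pairs: AB = 8·8·18 = 1152; BC = 8·18·4 = 576; CD = 18·4·7 = 504; DE = 4·7·15 = 420; EF = 7·15·11 = 1155.
Length 3: A..C: k=1: 0+576+8·8·4=832; k=2: 1152+0+8·18·4=1728 → min 832 | B..D: k=2: 0+504+8·18·7=1512; k=3: 576+0+8·4·7=800 → min 800 | C..E: k=3: 0+420+18·4·15=1500; k=4: 504+0+18·7·15=2394 → min 1500 | D..F: k=4: 0+1155+4·7·11=1463; k=5: 420+0+4·15·11=1080 → min 1080.
Length 4: A..D: k=1: 0+800+8·8·7=1248; k=2: 1152+504+8·18·7=2664; k=3: 832+0+8·4·7=1056 → min 1056 | B..E: k=2: 0+1500+8·18·15=3660; k=3: 576+420+8·4·15=1476; k=4: 800+0+8·7·15=1640 → min 1476 | C..F: k=3: 0+1080+18·4·11=1872; k=4: 504+1155+18·7·11=3045; k=5: 1500+0+18·15·11=4470 → min 1872.
Length 5: A..E: k=1: 0+1476+8·8·15=2436; k=2: 1152+1500+8·18·15=4812; k=3: 832+420+8·4·15=1732; k=4: 1056+0+8·7·15=1896 → min 1732 | B..F: k=2: 0+1872+8·18·11=3456; k=3: 576+1080+8·4·11=2008; k=4: 800+1155+8·7·11=2571; k=5: 1476+0+8·15·11=2796 → min 2008.
Top-level splits: k=1: (A..A)·(B..F) → 0+2008+8·8·11 = 2712; k=2: (A..B)·(C..F) → 1152+1872+8·18·11 = 4608; k=3: (A..C)·(D..F) → 832+1080+8·4·11 = 2264; k=4: (A..D)·(E..F) → 1056+1155+8·7·11 = 2827; k=5: (A..E)·(F..F) → 1732+0+8·15·11 = 3052.
Best split is after C, i.e. k = 3.

3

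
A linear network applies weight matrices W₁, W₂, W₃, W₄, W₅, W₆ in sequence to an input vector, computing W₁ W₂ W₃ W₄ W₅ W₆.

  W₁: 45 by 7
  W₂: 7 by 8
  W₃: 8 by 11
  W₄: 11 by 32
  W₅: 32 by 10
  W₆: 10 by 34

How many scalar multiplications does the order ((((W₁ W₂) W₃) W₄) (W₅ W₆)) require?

82160

(W₁ W₂): 45×7 by 7×8 → 45×8, cost 45·7·8 = 2520
((W₁ W₂) W₃): 45×8 by 8×11 → 45×11, cost 45·8·11 = 3960; cumulative 6480
(((W₁ W₂) W₃) W₄): 45×11 by 11×32 → 45×32, cost 45·11·32 = 15840; cumulative 22320
(W₅ W₆): 32×10 by 10×34 → 32×34, cost 32·10·34 = 10880
((((W₁ W₂) W₃) W₄) (W₅ W₆)): 45×32 by 32×34 → 45×34, cost 45·32·34 = 48960; cumulative 82160
Total: 82160 scalar multiplications.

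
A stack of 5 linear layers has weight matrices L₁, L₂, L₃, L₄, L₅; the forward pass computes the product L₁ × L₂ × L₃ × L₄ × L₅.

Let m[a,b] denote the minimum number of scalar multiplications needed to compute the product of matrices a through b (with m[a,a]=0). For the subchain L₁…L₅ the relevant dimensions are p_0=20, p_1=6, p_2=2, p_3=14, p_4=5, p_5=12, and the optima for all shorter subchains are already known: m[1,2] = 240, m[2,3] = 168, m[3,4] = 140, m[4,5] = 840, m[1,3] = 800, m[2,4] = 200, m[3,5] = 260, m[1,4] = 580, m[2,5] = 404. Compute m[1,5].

980

m[1,5] = min over k∈[1,4] of m[1,k]+m[k+1,5]+p_{0}·p_k·p_{5}.
k=1: 0 + 404 + 20·6·12 = 1844; k=2: 240 + 260 + 20·2·12 = 980; k=3: 800 + 840 + 20·14·12 = 5000; k=4: 580 + 0 + 20·5·12 = 1780.
Minimum: 980 at k=2.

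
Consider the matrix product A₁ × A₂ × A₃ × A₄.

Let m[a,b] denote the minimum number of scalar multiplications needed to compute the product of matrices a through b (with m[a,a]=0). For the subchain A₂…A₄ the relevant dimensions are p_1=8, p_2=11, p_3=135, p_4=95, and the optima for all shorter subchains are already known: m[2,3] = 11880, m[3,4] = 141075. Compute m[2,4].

114480

m[2,4] = min over k∈[2,3] of m[2,k]+m[k+1,4]+p_{1}·p_k·p_{4}.
k=2: 0 + 141075 + 8·11·95 = 149435; k=3: 11880 + 0 + 8·135·95 = 114480.
Minimum: 114480 at k=3.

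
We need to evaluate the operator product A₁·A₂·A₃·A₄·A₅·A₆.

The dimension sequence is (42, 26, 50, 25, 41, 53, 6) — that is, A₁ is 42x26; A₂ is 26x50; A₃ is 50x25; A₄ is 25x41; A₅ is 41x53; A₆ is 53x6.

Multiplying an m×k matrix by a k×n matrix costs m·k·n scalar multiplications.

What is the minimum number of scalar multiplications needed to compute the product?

Adjacent pairs: A₁A₂ = 42·26·50 = 54600; A₂A₃ = 26·50·25 = 32500; A₃A₄ = 50·25·41 = 51250; A₄A₅ = 25·41·53 = 54325; A₅A₆ = 41·53·6 = 13038.
Length 3: A₁..A₃: k=1: 0+32500+42·26·25=59800; k=2: 54600+0+42·50·25=107100 → min 59800 | A₂..A₄: k=2: 0+51250+26·50·41=104550; k=3: 32500+0+26·25·41=59150 → min 59150 | A₃..A₅: k=3: 0+54325+50·25·53=120575; k=4: 51250+0+50·41·53=159900 → min 120575 | A₄..A₆: k=4: 0+13038+25·41·6=19188; k=5: 54325+0+25·53·6=62275 → min 19188.
Length 4: A₁..A₄: k=1: 0+59150+42·26·41=103922; k=2: 54600+51250+42·50·41=191950; k=3: 59800+0+42·25·41=102850 → min 102850 | A₂..A₅: k=2: 0+120575+26·50·53=189475; k=3: 32500+54325+26·25·53=121275; k=4: 59150+0+26·41·53=115648 → min 115648 | A₃..A₆: k=3: 0+19188+50·25·6=26688; k=4: 51250+13038+50·41·6=76588; k=5: 120575+0+50·53·6=136475 → min 26688.
Length 5: A₁..A₅: k=1: 0+115648+42·26·53=173524; k=2: 54600+120575+42·50·53=286475; k=3: 59800+54325+42·25·53=169775; k=4: 102850+0+42·41·53=194116 → min 169775 | A₂..A₆: k=2: 0+26688+26·50·6=34488; k=3: 32500+19188+26·25·6=55588; k=4: 59150+13038+26·41·6=78584; k=5: 115648+0+26·53·6=123916 → min 34488.
Length 6: A₁..A₆: k=1: 0+34488+42·26·6=41040; k=2: 54600+26688+42·50·6=93888; k=3: 59800+19188+42·25·6=85288; k=4: 102850+13038+42·41·6=126220; k=5: 169775+0+42·53·6=183131 → min 41040.
Optimal order: (A₁·(A₂·(A₃·(A₄·(A₅·A₆))))) with cost 41040.

41040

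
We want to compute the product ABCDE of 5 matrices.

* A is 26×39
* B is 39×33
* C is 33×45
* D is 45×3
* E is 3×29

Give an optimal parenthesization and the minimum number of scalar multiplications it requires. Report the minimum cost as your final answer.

Adjacent pairs: AB = 26·39·33 = 33462; BC = 39·33·45 = 57915; CD = 33·45·3 = 4455; DE = 45·3·29 = 3915.
Length 3: A..C: k=1: 0+57915+26·39·45=103545; k=2: 33462+0+26·33·45=72072 → min 72072 | B..D: k=2: 0+4455+39·33·3=8316; k=3: 57915+0+39·45·3=63180 → min 8316 | C..E: k=3: 0+3915+33·45·29=46980; k=4: 4455+0+33·3·29=7326 → min 7326.
Length 4: A..D: k=1: 0+8316+26·39·3=11358; k=2: 33462+4455+26·33·3=40491; k=3: 72072+0+26·45·3=75582 → min 11358 | B..E: k=2: 0+7326+39·33·29=44649; k=3: 57915+3915+39·45·29=112725; k=4: 8316+0+39·3·29=11709 → min 11709.
Length 5: A..E: k=1: 0+11709+26·39·29=41115; k=2: 33462+7326+26·33·29=65670; k=3: 72072+3915+26·45·29=109917; k=4: 11358+0+26·3·29=13620 → min 13620.
Optimal parenthesization: ((A(B(CD)))E) with cost 13620.

13620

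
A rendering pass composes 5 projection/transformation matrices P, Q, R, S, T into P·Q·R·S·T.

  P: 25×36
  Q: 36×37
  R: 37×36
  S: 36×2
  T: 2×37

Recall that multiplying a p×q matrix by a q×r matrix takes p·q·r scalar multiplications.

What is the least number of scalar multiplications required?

8978

Adjacent pairs: PQ = 25·36·37 = 33300; QR = 36·37·36 = 47952; RS = 37·36·2 = 2664; ST = 36·2·37 = 2664.
Length 3: P..R: k=1: 0+47952+25·36·36=80352; k=2: 33300+0+25·37·36=66600 → min 66600 | Q..S: k=2: 0+2664+36·37·2=5328; k=3: 47952+0+36·36·2=50544 → min 5328 | R..T: k=3: 0+2664+37·36·37=51948; k=4: 2664+0+37·2·37=5402 → min 5402.
Length 4: P..S: k=1: 0+5328+25·36·2=7128; k=2: 33300+2664+25·37·2=37814; k=3: 66600+0+25·36·2=68400 → min 7128 | Q..T: k=2: 0+5402+36·37·37=54686; k=3: 47952+2664+36·36·37=98568; k=4: 5328+0+36·2·37=7992 → min 7992.
Length 5: P..T: k=1: 0+7992+25·36·37=41292; k=2: 33300+5402+25·37·37=72927; k=3: 66600+2664+25·36·37=102564; k=4: 7128+0+25·2·37=8978 → min 8978.
Optimal order: ((P·(Q·(R·S)))·T) with cost 8978.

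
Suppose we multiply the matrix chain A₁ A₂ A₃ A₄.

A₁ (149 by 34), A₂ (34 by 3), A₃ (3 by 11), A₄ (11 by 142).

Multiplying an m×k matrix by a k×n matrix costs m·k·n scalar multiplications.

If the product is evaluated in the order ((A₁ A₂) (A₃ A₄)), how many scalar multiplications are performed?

(A₁ A₂): 149×34 by 34×3 → 149×3, cost 149·34·3 = 15198
(A₃ A₄): 3×11 by 11×142 → 3×142, cost 3·11·142 = 4686
((A₁ A₂) (A₃ A₄)): 149×3 by 3×142 → 149×142, cost 149·3·142 = 63474; cumulative 83358
Total: 83358 scalar multiplications.

83358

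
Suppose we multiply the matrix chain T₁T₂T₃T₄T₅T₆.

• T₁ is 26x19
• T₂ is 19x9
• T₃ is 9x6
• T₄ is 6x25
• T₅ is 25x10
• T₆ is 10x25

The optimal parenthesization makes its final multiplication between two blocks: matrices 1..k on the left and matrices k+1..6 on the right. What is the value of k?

Adjacent pairs: T₁T₂ = 26·19·9 = 4446; T₂T₃ = 19·9·6 = 1026; T₃T₄ = 9·6·25 = 1350; T₄T₅ = 6·25·10 = 1500; T₅T₆ = 25·10·25 = 6250.
Length 3: T₁..T₃: k=1: 0+1026+26·19·6=3990; k=2: 4446+0+26·9·6=5850 → min 3990 | T₂..T₄: k=2: 0+1350+19·9·25=5625; k=3: 1026+0+19·6·25=3876 → min 3876 | T₃..T₅: k=3: 0+1500+9·6·10=2040; k=4: 1350+0+9·25·10=3600 → min 2040 | T₄..T₆: k=4: 0+6250+6·25·25=10000; k=5: 1500+0+6·10·25=3000 → min 3000.
Length 4: T₁..T₄: k=1: 0+3876+26·19·25=16226; k=2: 4446+1350+26·9·25=11646; k=3: 3990+0+26·6·25=7890 → min 7890 | T₂..T₅: k=2: 0+2040+19·9·10=3750; k=3: 1026+1500+19·6·10=3666; k=4: 3876+0+19·25·10=8626 → min 3666 | T₃..T₆: k=3: 0+3000+9·6·25=4350; k=4: 1350+6250+9·25·25=13225; k=5: 2040+0+9·10·25=4290 → min 4290.
Length 5: T₁..T₅: k=1: 0+3666+26·19·10=8606; k=2: 4446+2040+26·9·10=8826; k=3: 3990+1500+26·6·10=7050; k=4: 7890+0+26·25·10=14390 → min 7050 | T₂..T₆: k=2: 0+4290+19·9·25=8565; k=3: 1026+3000+19·6·25=6876; k=4: 3876+6250+19·25·25=22001; k=5: 3666+0+19·10·25=8416 → min 6876.
Top-level splits: k=1: (T₁..T₁)·(T₂..T₆) → 0+6876+26·19·25 = 19226; k=2: (T₁..T₂)·(T₃..T₆) → 4446+4290+26·9·25 = 14586; k=3: (T₁..T₃)·(T₄..T₆) → 3990+3000+26·6·25 = 10890; k=4: (T₁..T₄)·(T₅..T₆) → 7890+6250+26·25·25 = 30390; k=5: (T₁..T₅)·(T₆..T₆) → 7050+0+26·10·25 = 13550.
Best split is after T₃, i.e. k = 3.

3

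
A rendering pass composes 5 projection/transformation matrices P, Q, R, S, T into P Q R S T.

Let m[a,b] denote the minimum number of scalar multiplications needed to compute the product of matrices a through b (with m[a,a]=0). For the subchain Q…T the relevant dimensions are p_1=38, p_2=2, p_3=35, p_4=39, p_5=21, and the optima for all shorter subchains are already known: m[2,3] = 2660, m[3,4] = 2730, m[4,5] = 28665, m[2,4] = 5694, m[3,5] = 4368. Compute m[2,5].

m[2,5] = min over k∈[2,4] of m[2,k]+m[k+1,5]+p_{1}·p_k·p_{5}.
k=2: 0 + 4368 + 38·2·21 = 5964; k=3: 2660 + 28665 + 38·35·21 = 59255; k=4: 5694 + 0 + 38·39·21 = 36816.
Minimum: 5964 at k=2.

5964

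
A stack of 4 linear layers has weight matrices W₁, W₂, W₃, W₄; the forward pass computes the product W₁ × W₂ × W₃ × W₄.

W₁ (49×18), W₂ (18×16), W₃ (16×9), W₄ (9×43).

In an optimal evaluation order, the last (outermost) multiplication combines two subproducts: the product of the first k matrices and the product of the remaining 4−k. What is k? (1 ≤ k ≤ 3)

Adjacent pairs: W₁W₂ = 49·18·16 = 14112; W₂W₃ = 18·16·9 = 2592; W₃W₄ = 16·9·43 = 6192.
Length 3: W₁..W₃: k=1: 0+2592+49·18·9=10530; k=2: 14112+0+49·16·9=21168 → min 10530 | W₂..W₄: k=2: 0+6192+18·16·43=18576; k=3: 2592+0+18·9·43=9558 → min 9558.
Top-level splits: k=1: (W₁..W₁)·(W₂..W₄) → 0+9558+49·18·43 = 47484; k=2: (W₁..W₂)·(W₃..W₄) → 14112+6192+49·16·43 = 54016; k=3: (W₁..W₃)·(W₄..W₄) → 10530+0+49·9·43 = 29493.
Best split is after W₃, i.e. k = 3.

3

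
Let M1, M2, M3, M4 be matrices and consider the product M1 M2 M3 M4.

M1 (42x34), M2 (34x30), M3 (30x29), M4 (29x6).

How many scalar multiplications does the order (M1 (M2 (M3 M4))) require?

19908

(M3 M4): 30×29 by 29×6 → 30×6, cost 30·29·6 = 5220
(M2 (M3 M4)): 34×30 by 30×6 → 34×6, cost 34·30·6 = 6120; cumulative 11340
(M1 (M2 (M3 M4))): 42×34 by 34×6 → 42×6, cost 42·34·6 = 8568; cumulative 19908
Total: 19908 scalar multiplications.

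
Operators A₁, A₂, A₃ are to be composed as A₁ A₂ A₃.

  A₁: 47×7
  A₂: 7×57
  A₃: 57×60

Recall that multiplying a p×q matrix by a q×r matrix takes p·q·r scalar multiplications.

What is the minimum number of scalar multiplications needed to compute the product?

Order (A₁ (A₂ A₃)): (A₂ A₃): 7×57 by 57×60 → 7×60, cost 7·57·60 = 23940; (A₁ (A₂ A₃)): 47×7 by 7×60 → 47×60, cost 47·7·60 = 19740; cumulative 43680. Total 43680.
Order ((A₁ A₂) A₃): (A₁ A₂): 47×7 by 7×57 → 47×57, cost 47·7·57 = 18753; ((A₁ A₂) A₃): 47×57 by 57×60 → 47×60, cost 47·57·60 = 160740; cumulative 179493. Total 179493.
Minimum: 43680.

43680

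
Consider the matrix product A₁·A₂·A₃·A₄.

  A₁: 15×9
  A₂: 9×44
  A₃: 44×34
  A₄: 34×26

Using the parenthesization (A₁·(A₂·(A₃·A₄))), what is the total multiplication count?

52702

(A₃·A₄): 44×34 by 34×26 → 44×26, cost 44·34·26 = 38896
(A₂·(A₃·A₄)): 9×44 by 44×26 → 9×26, cost 9·44·26 = 10296; cumulative 49192
(A₁·(A₂·(A₃·A₄))): 15×9 by 9×26 → 15×26, cost 15·9·26 = 3510; cumulative 52702
Total: 52702 scalar multiplications.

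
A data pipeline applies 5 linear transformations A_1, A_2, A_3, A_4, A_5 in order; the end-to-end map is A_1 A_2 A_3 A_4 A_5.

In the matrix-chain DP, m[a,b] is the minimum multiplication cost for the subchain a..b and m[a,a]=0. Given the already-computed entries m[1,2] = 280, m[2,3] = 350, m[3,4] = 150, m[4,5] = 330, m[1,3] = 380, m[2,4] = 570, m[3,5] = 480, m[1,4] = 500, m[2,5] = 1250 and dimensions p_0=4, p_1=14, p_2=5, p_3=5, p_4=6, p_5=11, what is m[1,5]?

m[1,5] = min over k∈[1,4] of m[1,k]+m[k+1,5]+p_{0}·p_k·p_{5}.
k=1: 0 + 1250 + 4·14·11 = 1866; k=2: 280 + 480 + 4·5·11 = 980; k=3: 380 + 330 + 4·5·11 = 930; k=4: 500 + 0 + 4·6·11 = 764.
Minimum: 764 at k=4.

764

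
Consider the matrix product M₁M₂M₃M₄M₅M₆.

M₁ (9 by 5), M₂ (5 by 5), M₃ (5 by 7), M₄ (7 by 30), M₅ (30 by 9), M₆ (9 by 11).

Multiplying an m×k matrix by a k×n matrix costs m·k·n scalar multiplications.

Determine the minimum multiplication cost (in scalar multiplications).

Adjacent pairs: M₁M₂ = 9·5·5 = 225; M₂M₃ = 5·5·7 = 175; M₃M₄ = 5·7·30 = 1050; M₄M₅ = 7·30·9 = 1890; M₅M₆ = 30·9·11 = 2970.
Length 3: M₁..M₃: k=1: 0+175+9·5·7=490; k=2: 225+0+9·5·7=540 → min 490 | M₂..M₄: k=2: 0+1050+5·5·30=1800; k=3: 175+0+5·7·30=1225 → min 1225 | M₃..M₅: k=3: 0+1890+5·7·9=2205; k=4: 1050+0+5·30·9=2400 → min 2205 | M₄..M₆: k=4: 0+2970+7·30·11=5280; k=5: 1890+0+7·9·11=2583 → min 2583.
Length 4: M₁..M₄: k=1: 0+1225+9·5·30=2575; k=2: 225+1050+9·5·30=2625; k=3: 490+0+9·7·30=2380 → min 2380 | M₂..M₅: k=2: 0+2205+5·5·9=2430; k=3: 175+1890+5·7·9=2380; k=4: 1225+0+5·30·9=2575 → min 2380 | M₃..M₆: k=3: 0+2583+5·7·11=2968; k=4: 1050+2970+5·30·11=5670; k=5: 2205+0+5·9·11=2700 → min 2700.
Length 5: M₁..M₅: k=1: 0+2380+9·5·9=2785; k=2: 225+2205+9·5·9=2835; k=3: 490+1890+9·7·9=2947; k=4: 2380+0+9·30·9=4810 → min 2785 | M₂..M₆: k=2: 0+2700+5·5·11=2975; k=3: 175+2583+5·7·11=3143; k=4: 1225+2970+5·30·11=5845; k=5: 2380+0+5·9·11=2875 → min 2875.
Length 6: M₁..M₆: k=1: 0+2875+9·5·11=3370; k=2: 225+2700+9·5·11=3420; k=3: 490+2583+9·7·11=3766; k=4: 2380+2970+9·30·11=8320; k=5: 2785+0+9·9·11=3676 → min 3370.
Optimal order: (M₁(((M₂M₃)(M₄M₅))M₆)) with cost 3370.

3370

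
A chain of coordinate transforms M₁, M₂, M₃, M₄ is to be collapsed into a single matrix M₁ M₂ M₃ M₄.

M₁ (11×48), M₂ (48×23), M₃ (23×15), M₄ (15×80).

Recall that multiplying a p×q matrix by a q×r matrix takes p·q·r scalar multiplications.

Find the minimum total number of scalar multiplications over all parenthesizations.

29139

Adjacent pairs: M₁M₂ = 11·48·23 = 12144; M₂M₃ = 48·23·15 = 16560; M₃M₄ = 23·15·80 = 27600.
Length 3: M₁..M₃: k=1: 0+16560+11·48·15=24480; k=2: 12144+0+11·23·15=15939 → min 15939 | M₂..M₄: k=2: 0+27600+48·23·80=115920; k=3: 16560+0+48·15·80=74160 → min 74160.
Length 4: M₁..M₄: k=1: 0+74160+11·48·80=116400; k=2: 12144+27600+11·23·80=59984; k=3: 15939+0+11·15·80=29139 → min 29139.
Optimal order: (((M₁ M₂) M₃) M₄) with cost 29139.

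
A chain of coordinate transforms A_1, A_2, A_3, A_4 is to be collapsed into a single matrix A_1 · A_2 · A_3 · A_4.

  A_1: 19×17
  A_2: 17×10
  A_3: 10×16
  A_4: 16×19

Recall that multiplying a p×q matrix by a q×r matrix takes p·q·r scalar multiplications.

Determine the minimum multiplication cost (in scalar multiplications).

Adjacent pairs: A_1A_2 = 19·17·10 = 3230; A_2A_3 = 17·10·16 = 2720; A_3A_4 = 10·16·19 = 3040.
Length 3: A_1..A_3: k=1: 0+2720+19·17·16=7888; k=2: 3230+0+19·10·16=6270 → min 6270 | A_2..A_4: k=2: 0+3040+17·10·19=6270; k=3: 2720+0+17·16·19=7888 → min 6270.
Length 4: A_1..A_4: k=1: 0+6270+19·17·19=12407; k=2: 3230+3040+19·10·19=9880; k=3: 6270+0+19·16·19=12046 → min 9880.
Optimal order: ((A_1 · A_2) · (A_3 · A_4)) with cost 9880.

9880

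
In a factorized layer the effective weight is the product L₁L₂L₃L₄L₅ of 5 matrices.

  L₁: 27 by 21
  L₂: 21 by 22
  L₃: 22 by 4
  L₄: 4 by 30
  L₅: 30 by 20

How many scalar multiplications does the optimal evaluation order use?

Adjacent pairs: L₁L₂ = 27·21·22 = 12474; L₂L₃ = 21·22·4 = 1848; L₃L₄ = 22·4·30 = 2640; L₄L₅ = 4·30·20 = 2400.
Length 3: L₁..L₃: k=1: 0+1848+27·21·4=4116; k=2: 12474+0+27·22·4=14850 → min 4116 | L₂..L₄: k=2: 0+2640+21·22·30=16500; k=3: 1848+0+21·4·30=4368 → min 4368 | L₃..L₅: k=3: 0+2400+22·4·20=4160; k=4: 2640+0+22·30·20=15840 → min 4160.
Length 4: L₁..L₄: k=1: 0+4368+27·21·30=21378; k=2: 12474+2640+27·22·30=32934; k=3: 4116+0+27·4·30=7356 → min 7356 | L₂..L₅: k=2: 0+4160+21·22·20=13400; k=3: 1848+2400+21·4·20=5928; k=4: 4368+0+21·30·20=16968 → min 5928.
Length 5: L₁..L₅: k=1: 0+5928+27·21·20=17268; k=2: 12474+4160+27·22·20=28514; k=3: 4116+2400+27·4·20=8676; k=4: 7356+0+27·30·20=23556 → min 8676.
Optimal order: ((L₁(L₂L₃))(L₄L₅)) with cost 8676.

8676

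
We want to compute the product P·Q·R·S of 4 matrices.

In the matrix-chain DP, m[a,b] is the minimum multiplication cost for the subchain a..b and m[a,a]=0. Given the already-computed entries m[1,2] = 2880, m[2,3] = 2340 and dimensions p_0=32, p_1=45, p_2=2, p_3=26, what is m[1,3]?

4544

m[1,3] = min over k∈[1,2] of m[1,k]+m[k+1,3]+p_{0}·p_k·p_{3}.
k=1: 0 + 2340 + 32·45·26 = 39780; k=2: 2880 + 0 + 32·2·26 = 4544.
Minimum: 4544 at k=2.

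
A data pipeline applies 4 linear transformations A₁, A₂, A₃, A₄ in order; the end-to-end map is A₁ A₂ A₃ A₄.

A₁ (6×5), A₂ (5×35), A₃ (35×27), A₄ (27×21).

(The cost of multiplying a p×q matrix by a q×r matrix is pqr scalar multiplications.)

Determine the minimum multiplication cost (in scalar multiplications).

8190

Adjacent pairs: A₁A₂ = 6·5·35 = 1050; A₂A₃ = 5·35·27 = 4725; A₃A₄ = 35·27·21 = 19845.
Length 3: A₁..A₃: k=1: 0+4725+6·5·27=5535; k=2: 1050+0+6·35·27=6720 → min 5535 | A₂..A₄: k=2: 0+19845+5·35·21=23520; k=3: 4725+0+5·27·21=7560 → min 7560.
Length 4: A₁..A₄: k=1: 0+7560+6·5·21=8190; k=2: 1050+19845+6·35·21=25305; k=3: 5535+0+6·27·21=8937 → min 8190.
Optimal order: (A₁ ((A₂ A₃) A₄)) with cost 8190.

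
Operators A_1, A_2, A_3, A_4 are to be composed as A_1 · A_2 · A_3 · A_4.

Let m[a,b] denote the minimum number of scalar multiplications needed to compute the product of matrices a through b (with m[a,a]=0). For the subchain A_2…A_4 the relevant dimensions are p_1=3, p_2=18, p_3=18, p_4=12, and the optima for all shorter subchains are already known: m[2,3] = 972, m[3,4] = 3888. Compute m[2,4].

m[2,4] = min over k∈[2,3] of m[2,k]+m[k+1,4]+p_{1}·p_k·p_{4}.
k=2: 0 + 3888 + 3·18·12 = 4536; k=3: 972 + 0 + 3·18·12 = 1620.
Minimum: 1620 at k=3.

1620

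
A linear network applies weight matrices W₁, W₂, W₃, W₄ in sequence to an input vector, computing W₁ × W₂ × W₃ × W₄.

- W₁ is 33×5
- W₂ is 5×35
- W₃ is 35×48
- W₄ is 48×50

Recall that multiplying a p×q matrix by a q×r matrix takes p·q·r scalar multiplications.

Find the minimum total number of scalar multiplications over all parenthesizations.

Adjacent pairs: W₁W₂ = 33·5·35 = 5775; W₂W₃ = 5·35·48 = 8400; W₃W₄ = 35·48·50 = 84000.
Length 3: W₁..W₃: k=1: 0+8400+33·5·48=16320; k=2: 5775+0+33·35·48=61215 → min 16320 | W₂..W₄: k=2: 0+84000+5·35·50=92750; k=3: 8400+0+5·48·50=20400 → min 20400.
Length 4: W₁..W₄: k=1: 0+20400+33·5·50=28650; k=2: 5775+84000+33·35·50=147525; k=3: 16320+0+33·48·50=95520 → min 28650.
Optimal order: (W₁ × ((W₂ × W₃) × W₄)) with cost 28650.

28650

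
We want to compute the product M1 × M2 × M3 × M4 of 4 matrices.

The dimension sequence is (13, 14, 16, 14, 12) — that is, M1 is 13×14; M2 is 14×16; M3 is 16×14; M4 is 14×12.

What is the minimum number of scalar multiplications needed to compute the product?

7560

Adjacent pairs: M1M2 = 13·14·16 = 2912; M2M3 = 14·16·14 = 3136; M3M4 = 16·14·12 = 2688.
Length 3: M1..M3: k=1: 0+3136+13·14·14=5684; k=2: 2912+0+13·16·14=5824 → min 5684 | M2..M4: k=2: 0+2688+14·16·12=5376; k=3: 3136+0+14·14·12=5488 → min 5376.
Length 4: M1..M4: k=1: 0+5376+13·14·12=7560; k=2: 2912+2688+13·16·12=8096; k=3: 5684+0+13·14·12=7868 → min 7560.
Optimal order: (M1 × (M2 × (M3 × M4))) with cost 7560.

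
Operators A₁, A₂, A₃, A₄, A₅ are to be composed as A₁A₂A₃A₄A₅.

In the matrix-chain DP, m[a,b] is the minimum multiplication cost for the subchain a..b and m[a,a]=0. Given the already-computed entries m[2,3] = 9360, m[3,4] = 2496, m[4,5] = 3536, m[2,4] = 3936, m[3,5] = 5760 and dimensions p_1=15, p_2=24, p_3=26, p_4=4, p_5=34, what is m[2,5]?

m[2,5] = min over k∈[2,4] of m[2,k]+m[k+1,5]+p_{1}·p_k·p_{5}.
k=2: 0 + 5760 + 15·24·34 = 18000; k=3: 9360 + 3536 + 15·26·34 = 26156; k=4: 3936 + 0 + 15·4·34 = 5976.
Minimum: 5976 at k=4.

5976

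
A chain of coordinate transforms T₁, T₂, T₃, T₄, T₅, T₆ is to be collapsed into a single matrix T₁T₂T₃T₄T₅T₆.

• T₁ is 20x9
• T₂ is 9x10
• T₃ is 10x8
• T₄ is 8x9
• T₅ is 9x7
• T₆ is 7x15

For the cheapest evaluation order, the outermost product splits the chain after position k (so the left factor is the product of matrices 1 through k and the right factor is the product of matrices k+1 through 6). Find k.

Adjacent pairs: T₁T₂ = 20·9·10 = 1800; T₂T₃ = 9·10·8 = 720; T₃T₄ = 10·8·9 = 720; T₄T₅ = 8·9·7 = 504; T₅T₆ = 9·7·15 = 945.
Length 3: T₁..T₃: k=1: 0+720+20·9·8=2160; k=2: 1800+0+20·10·8=3400 → min 2160 | T₂..T₄: k=2: 0+720+9·10·9=1530; k=3: 720+0+9·8·9=1368 → min 1368 | T₃..T₅: k=3: 0+504+10·8·7=1064; k=4: 720+0+10·9·7=1350 → min 1064 | T₄..T₆: k=4: 0+945+8·9·15=2025; k=5: 504+0+8·7·15=1344 → min 1344.
Length 4: T₁..T₄: k=1: 0+1368+20·9·9=2988; k=2: 1800+720+20·10·9=4320; k=3: 2160+0+20·8·9=3600 → min 2988 | T₂..T₅: k=2: 0+1064+9·10·7=1694; k=3: 720+504+9·8·7=1728; k=4: 1368+0+9·9·7=1935 → min 1694 | T₃..T₆: k=3: 0+1344+10·8·15=2544; k=4: 720+945+10·9·15=3015; k=5: 1064+0+10·7·15=2114 → min 2114.
Length 5: T₁..T₅: k=1: 0+1694+20·9·7=2954; k=2: 1800+1064+20·10·7=4264; k=3: 2160+504+20·8·7=3784; k=4: 2988+0+20·9·7=4248 → min 2954 | T₂..T₆: k=2: 0+2114+9·10·15=3464; k=3: 720+1344+9·8·15=3144; k=4: 1368+945+9·9·15=3528; k=5: 1694+0+9·7·15=2639 → min 2639.
Top-level splits: k=1: (T₁..T₁)·(T₂..T₆) → 0+2639+20·9·15 = 5339; k=2: (T₁..T₂)·(T₃..T₆) → 1800+2114+20·10·15 = 6914; k=3: (T₁..T₃)·(T₄..T₆) → 2160+1344+20·8·15 = 5904; k=4: (T₁..T₄)·(T₅..T₆) → 2988+945+20·9·15 = 6633; k=5: (T₁..T₅)·(T₆..T₆) → 2954+0+20·7·15 = 5054.
Best split is after T₅, i.e. k = 5.

5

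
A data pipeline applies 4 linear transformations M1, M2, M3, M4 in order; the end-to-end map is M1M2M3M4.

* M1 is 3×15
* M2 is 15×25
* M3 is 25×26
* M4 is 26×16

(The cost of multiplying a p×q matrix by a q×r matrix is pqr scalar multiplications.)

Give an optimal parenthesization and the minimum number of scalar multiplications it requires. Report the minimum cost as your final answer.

4323

Adjacent pairs: M1M2 = 3·15·25 = 1125; M2M3 = 15·25·26 = 9750; M3M4 = 25·26·16 = 10400.
Length 3: M1..M3: k=1: 0+9750+3·15·26=10920; k=2: 1125+0+3·25·26=3075 → min 3075 | M2..M4: k=2: 0+10400+15·25·16=16400; k=3: 9750+0+15·26·16=15990 → min 15990.
Length 4: M1..M4: k=1: 0+15990+3·15·16=16710; k=2: 1125+10400+3·25·16=12725; k=3: 3075+0+3·26·16=4323 → min 4323.
Optimal parenthesization: (((M1M2)M3)M4) with cost 4323.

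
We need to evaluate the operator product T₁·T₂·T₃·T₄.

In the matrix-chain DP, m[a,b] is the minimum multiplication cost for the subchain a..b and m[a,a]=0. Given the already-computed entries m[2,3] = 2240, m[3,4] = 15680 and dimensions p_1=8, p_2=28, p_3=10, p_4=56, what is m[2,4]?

m[2,4] = min over k∈[2,3] of m[2,k]+m[k+1,4]+p_{1}·p_k·p_{4}.
k=2: 0 + 15680 + 8·28·56 = 28224; k=3: 2240 + 0 + 8·10·56 = 6720.
Minimum: 6720 at k=3.

6720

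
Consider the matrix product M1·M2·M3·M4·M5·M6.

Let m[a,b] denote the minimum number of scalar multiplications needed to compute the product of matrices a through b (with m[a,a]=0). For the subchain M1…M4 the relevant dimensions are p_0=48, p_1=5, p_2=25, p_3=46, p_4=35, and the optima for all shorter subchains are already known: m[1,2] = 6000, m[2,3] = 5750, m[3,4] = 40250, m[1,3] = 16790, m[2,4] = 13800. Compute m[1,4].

m[1,4] = min over k∈[1,3] of m[1,k]+m[k+1,4]+p_{0}·p_k·p_{4}.
k=1: 0 + 13800 + 48·5·35 = 22200; k=2: 6000 + 40250 + 48·25·35 = 88250; k=3: 16790 + 0 + 48·46·35 = 94070.
Minimum: 22200 at k=1.

22200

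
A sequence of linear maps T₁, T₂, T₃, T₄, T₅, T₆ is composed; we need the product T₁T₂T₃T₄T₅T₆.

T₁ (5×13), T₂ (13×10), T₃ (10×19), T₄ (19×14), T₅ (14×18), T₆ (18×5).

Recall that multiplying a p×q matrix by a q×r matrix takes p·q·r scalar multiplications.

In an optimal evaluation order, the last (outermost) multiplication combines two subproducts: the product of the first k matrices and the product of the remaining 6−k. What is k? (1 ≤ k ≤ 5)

2

Adjacent pairs: T₁T₂ = 5·13·10 = 650; T₂T₃ = 13·10·19 = 2470; T₃T₄ = 10·19·14 = 2660; T₄T₅ = 19·14·18 = 4788; T₅T₆ = 14·18·5 = 1260.
Length 3: T₁..T₃: k=1: 0+2470+5·13·19=3705; k=2: 650+0+5·10·19=1600 → min 1600 | T₂..T₄: k=2: 0+2660+13·10·14=4480; k=3: 2470+0+13·19·14=5928 → min 4480 | T₃..T₅: k=3: 0+4788+10·19·18=8208; k=4: 2660+0+10·14·18=5180 → min 5180 | T₄..T₆: k=4: 0+1260+19·14·5=2590; k=5: 4788+0+19·18·5=6498 → min 2590.
Length 4: T₁..T₄: k=1: 0+4480+5·13·14=5390; k=2: 650+2660+5·10·14=4010; k=3: 1600+0+5·19·14=2930 → min 2930 | T₂..T₅: k=2: 0+5180+13·10·18=7520; k=3: 2470+4788+13·19·18=11704; k=4: 4480+0+13·14·18=7756 → min 7520 | T₃..T₆: k=3: 0+2590+10·19·5=3540; k=4: 2660+1260+10·14·5=4620; k=5: 5180+0+10·18·5=6080 → min 3540.
Length 5: T₁..T₅: k=1: 0+7520+5·13·18=8690; k=2: 650+5180+5·10·18=6730; k=3: 1600+4788+5·19·18=8098; k=4: 2930+0+5·14·18=4190 → min 4190 | T₂..T₆: k=2: 0+3540+13·10·5=4190; k=3: 2470+2590+13·19·5=6295; k=4: 4480+1260+13·14·5=6650; k=5: 7520+0+13·18·5=8690 → min 4190.
Top-level splits: k=1: (T₁..T₁)·(T₂..T₆) → 0+4190+5·13·5 = 4515; k=2: (T₁..T₂)·(T₃..T₆) → 650+3540+5·10·5 = 4440; k=3: (T₁..T₃)·(T₄..T₆) → 1600+2590+5·19·5 = 4665; k=4: (T₁..T₄)·(T₅..T₆) → 2930+1260+5·14·5 = 4540; k=5: (T₁..T₅)·(T₆..T₆) → 4190+0+5·18·5 = 4640.
Best split is after T₂, i.e. k = 2.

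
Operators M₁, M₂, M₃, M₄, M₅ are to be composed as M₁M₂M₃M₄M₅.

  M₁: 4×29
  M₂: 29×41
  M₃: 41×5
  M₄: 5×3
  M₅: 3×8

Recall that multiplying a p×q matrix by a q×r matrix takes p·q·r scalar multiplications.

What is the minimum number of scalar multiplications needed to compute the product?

4626

Adjacent pairs: M₁M₂ = 4·29·41 = 4756; M₂M₃ = 29·41·5 = 5945; M₃M₄ = 41·5·3 = 615; M₄M₅ = 5·3·8 = 120.
Length 3: M₁..M₃: k=1: 0+5945+4·29·5=6525; k=2: 4756+0+4·41·5=5576 → min 5576 | M₂..M₄: k=2: 0+615+29·41·3=4182; k=3: 5945+0+29·5·3=6380 → min 4182 | M₃..M₅: k=3: 0+120+41·5·8=1760; k=4: 615+0+41·3·8=1599 → min 1599.
Length 4: M₁..M₄: k=1: 0+4182+4·29·3=4530; k=2: 4756+615+4·41·3=5863; k=3: 5576+0+4·5·3=5636 → min 4530 | M₂..M₅: k=2: 0+1599+29·41·8=11111; k=3: 5945+120+29·5·8=7225; k=4: 4182+0+29·3·8=4878 → min 4878.
Length 5: M₁..M₅: k=1: 0+4878+4·29·8=5806; k=2: 4756+1599+4·41·8=7667; k=3: 5576+120+4·5·8=5856; k=4: 4530+0+4·3·8=4626 → min 4626.
Optimal order: ((M₁(M₂(M₃M₄)))M₅) with cost 4626.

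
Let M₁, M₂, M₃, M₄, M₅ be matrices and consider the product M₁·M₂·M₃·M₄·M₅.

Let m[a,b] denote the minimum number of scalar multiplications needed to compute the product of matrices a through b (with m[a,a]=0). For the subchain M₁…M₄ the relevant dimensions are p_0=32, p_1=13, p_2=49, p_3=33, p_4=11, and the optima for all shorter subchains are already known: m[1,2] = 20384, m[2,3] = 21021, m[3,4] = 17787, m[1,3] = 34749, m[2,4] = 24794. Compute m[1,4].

m[1,4] = min over k∈[1,3] of m[1,k]+m[k+1,4]+p_{0}·p_k·p_{4}.
k=1: 0 + 24794 + 32·13·11 = 29370; k=2: 20384 + 17787 + 32·49·11 = 55419; k=3: 34749 + 0 + 32·33·11 = 46365.
Minimum: 29370 at k=1.

29370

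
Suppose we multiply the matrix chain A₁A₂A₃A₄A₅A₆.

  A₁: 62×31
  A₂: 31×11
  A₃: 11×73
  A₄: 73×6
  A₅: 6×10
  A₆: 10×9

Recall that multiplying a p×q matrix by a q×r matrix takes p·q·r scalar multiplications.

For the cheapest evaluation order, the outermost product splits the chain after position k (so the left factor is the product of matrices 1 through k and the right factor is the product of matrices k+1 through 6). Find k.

4

Adjacent pairs: A₁A₂ = 62·31·11 = 21142; A₂A₃ = 31·11·73 = 24893; A₃A₄ = 11·73·6 = 4818; A₄A₅ = 73·6·10 = 4380; A₅A₆ = 6·10·9 = 540.
Length 3: A₁..A₃: k=1: 0+24893+62·31·73=165199; k=2: 21142+0+62·11·73=70928 → min 70928 | A₂..A₄: k=2: 0+4818+31·11·6=6864; k=3: 24893+0+31·73·6=38471 → min 6864 | A₃..A₅: k=3: 0+4380+11·73·10=12410; k=4: 4818+0+11·6·10=5478 → min 5478 | A₄..A₆: k=4: 0+540+73·6·9=4482; k=5: 4380+0+73·10·9=10950 → min 4482.
Length 4: A₁..A₄: k=1: 0+6864+62·31·6=18396; k=2: 21142+4818+62·11·6=30052; k=3: 70928+0+62·73·6=98084 → min 18396 | A₂..A₅: k=2: 0+5478+31·11·10=8888; k=3: 24893+4380+31·73·10=51903; k=4: 6864+0+31·6·10=8724 → min 8724 | A₃..A₆: k=3: 0+4482+11·73·9=11709; k=4: 4818+540+11·6·9=5952; k=5: 5478+0+11·10·9=6468 → min 5952.
Length 5: A₁..A₅: k=1: 0+8724+62·31·10=27944; k=2: 21142+5478+62·11·10=33440; k=3: 70928+4380+62·73·10=120568; k=4: 18396+0+62·6·10=22116 → min 22116 | A₂..A₆: k=2: 0+5952+31·11·9=9021; k=3: 24893+4482+31·73·9=49742; k=4: 6864+540+31·6·9=9078; k=5: 8724+0+31·10·9=11514 → min 9021.
Top-level splits: k=1: (A₁..A₁)·(A₂..A₆) → 0+9021+62·31·9 = 26319; k=2: (A₁..A₂)·(A₃..A₆) → 21142+5952+62·11·9 = 33232; k=3: (A₁..A₃)·(A₄..A₆) → 70928+4482+62·73·9 = 116144; k=4: (A₁..A₄)·(A₅..A₆) → 18396+540+62·6·9 = 22284; k=5: (A₁..A₅)·(A₆..A₆) → 22116+0+62·10·9 = 27696.
Best split is after A₄, i.e. k = 4.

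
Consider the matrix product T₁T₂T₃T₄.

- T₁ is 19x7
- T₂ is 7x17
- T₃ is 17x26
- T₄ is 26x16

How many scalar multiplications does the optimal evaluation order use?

8134

Adjacent pairs: T₁T₂ = 19·7·17 = 2261; T₂T₃ = 7·17·26 = 3094; T₃T₄ = 17·26·16 = 7072.
Length 3: T₁..T₃: k=1: 0+3094+19·7·26=6552; k=2: 2261+0+19·17·26=10659 → min 6552 | T₂..T₄: k=2: 0+7072+7·17·16=8976; k=3: 3094+0+7·26·16=6006 → min 6006.
Length 4: T₁..T₄: k=1: 0+6006+19·7·16=8134; k=2: 2261+7072+19·17·16=14501; k=3: 6552+0+19·26·16=14456 → min 8134.
Optimal order: (T₁((T₂T₃)T₄)) with cost 8134.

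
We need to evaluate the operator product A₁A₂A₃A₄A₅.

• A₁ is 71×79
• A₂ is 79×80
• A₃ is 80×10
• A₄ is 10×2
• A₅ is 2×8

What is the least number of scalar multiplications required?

26594

Adjacent pairs: A₁A₂ = 71·79·80 = 448720; A₂A₃ = 79·80·10 = 63200; A₃A₄ = 80·10·2 = 1600; A₄A₅ = 10·2·8 = 160.
Length 3: A₁..A₃: k=1: 0+63200+71·79·10=119290; k=2: 448720+0+71·80·10=505520 → min 119290 | A₂..A₄: k=2: 0+1600+79·80·2=14240; k=3: 63200+0+79·10·2=64780 → min 14240 | A₃..A₅: k=3: 0+160+80·10·8=6560; k=4: 1600+0+80·2·8=2880 → min 2880.
Length 4: A₁..A₄: k=1: 0+14240+71·79·2=25458; k=2: 448720+1600+71·80·2=461680; k=3: 119290+0+71·10·2=120710 → min 25458 | A₂..A₅: k=2: 0+2880+79·80·8=53440; k=3: 63200+160+79·10·8=69680; k=4: 14240+0+79·2·8=15504 → min 15504.
Length 5: A₁..A₅: k=1: 0+15504+71·79·8=60376; k=2: 448720+2880+71·80·8=497040; k=3: 119290+160+71·10·8=125130; k=4: 25458+0+71·2·8=26594 → min 26594.
Optimal order: ((A₁(A₂(A₃A₄)))A₅) with cost 26594.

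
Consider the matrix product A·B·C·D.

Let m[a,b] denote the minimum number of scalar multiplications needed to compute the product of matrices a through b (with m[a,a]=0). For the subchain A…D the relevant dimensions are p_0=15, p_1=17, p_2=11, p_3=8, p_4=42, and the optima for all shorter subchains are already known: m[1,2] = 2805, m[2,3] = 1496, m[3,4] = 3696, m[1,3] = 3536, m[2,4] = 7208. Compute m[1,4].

8576

m[1,4] = min over k∈[1,3] of m[1,k]+m[k+1,4]+p_{0}·p_k·p_{4}.
k=1: 0 + 7208 + 15·17·42 = 17918; k=2: 2805 + 3696 + 15·11·42 = 13431; k=3: 3536 + 0 + 15·8·42 = 8576.
Minimum: 8576 at k=3.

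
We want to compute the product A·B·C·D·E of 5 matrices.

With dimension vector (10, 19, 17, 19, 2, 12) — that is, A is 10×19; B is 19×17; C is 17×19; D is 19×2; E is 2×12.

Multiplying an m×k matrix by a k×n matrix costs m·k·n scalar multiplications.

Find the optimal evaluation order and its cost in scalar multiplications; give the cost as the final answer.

1912

Adjacent pairs: AB = 10·19·17 = 3230; BC = 19·17·19 = 6137; CD = 17·19·2 = 646; DE = 19·2·12 = 456.
Length 3: A..C: k=1: 0+6137+10·19·19=9747; k=2: 3230+0+10·17·19=6460 → min 6460 | B..D: k=2: 0+646+19·17·2=1292; k=3: 6137+0+19·19·2=6859 → min 1292 | C..E: k=3: 0+456+17·19·12=4332; k=4: 646+0+17·2·12=1054 → min 1054.
Length 4: A..D: k=1: 0+1292+10·19·2=1672; k=2: 3230+646+10·17·2=4216; k=3: 6460+0+10·19·2=6840 → min 1672 | B..E: k=2: 0+1054+19·17·12=4930; k=3: 6137+456+19·19·12=10925; k=4: 1292+0+19·2·12=1748 → min 1748.
Length 5: A..E: k=1: 0+1748+10·19·12=4028; k=2: 3230+1054+10·17·12=6324; k=3: 6460+456+10·19·12=9196; k=4: 1672+0+10·2·12=1912 → min 1912.
Optimal parenthesization: ((A·(B·(C·D)))·E) with cost 1912.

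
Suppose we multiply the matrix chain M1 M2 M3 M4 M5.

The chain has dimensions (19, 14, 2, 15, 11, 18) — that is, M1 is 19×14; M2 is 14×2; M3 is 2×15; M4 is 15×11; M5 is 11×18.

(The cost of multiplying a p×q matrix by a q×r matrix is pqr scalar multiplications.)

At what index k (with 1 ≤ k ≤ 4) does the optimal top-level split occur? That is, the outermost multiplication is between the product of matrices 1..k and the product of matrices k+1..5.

2

Adjacent pairs: M1M2 = 19·14·2 = 532; M2M3 = 14·2·15 = 420; M3M4 = 2·15·11 = 330; M4M5 = 15·11·18 = 2970.
Length 3: M1..M3: k=1: 0+420+19·14·15=4410; k=2: 532+0+19·2·15=1102 → min 1102 | M2..M4: k=2: 0+330+14·2·11=638; k=3: 420+0+14·15·11=2730 → min 638 | M3..M5: k=3: 0+2970+2·15·18=3510; k=4: 330+0+2·11·18=726 → min 726.
Length 4: M1..M4: k=1: 0+638+19·14·11=3564; k=2: 532+330+19·2·11=1280; k=3: 1102+0+19·15·11=4237 → min 1280 | M2..M5: k=2: 0+726+14·2·18=1230; k=3: 420+2970+14·15·18=7170; k=4: 638+0+14·11·18=3410 → min 1230.
Top-level splits: k=1: (M1..M1)·(M2..M5) → 0+1230+19·14·18 = 6018; k=2: (M1..M2)·(M3..M5) → 532+726+19·2·18 = 1942; k=3: (M1..M3)·(M4..M5) → 1102+2970+19·15·18 = 9202; k=4: (M1..M4)·(M5..M5) → 1280+0+19·11·18 = 5042.
Best split is after M2, i.e. k = 2.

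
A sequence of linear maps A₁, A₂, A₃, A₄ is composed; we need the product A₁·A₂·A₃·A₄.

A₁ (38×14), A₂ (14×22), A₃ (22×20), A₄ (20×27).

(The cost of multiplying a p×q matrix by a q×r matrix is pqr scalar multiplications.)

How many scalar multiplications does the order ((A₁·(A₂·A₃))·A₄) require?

37320

(A₂·A₃): 14×22 by 22×20 → 14×20, cost 14·22·20 = 6160
(A₁·(A₂·A₃)): 38×14 by 14×20 → 38×20, cost 38·14·20 = 10640; cumulative 16800
((A₁·(A₂·A₃))·A₄): 38×20 by 20×27 → 38×27, cost 38·20·27 = 20520; cumulative 37320
Total: 37320 scalar multiplications.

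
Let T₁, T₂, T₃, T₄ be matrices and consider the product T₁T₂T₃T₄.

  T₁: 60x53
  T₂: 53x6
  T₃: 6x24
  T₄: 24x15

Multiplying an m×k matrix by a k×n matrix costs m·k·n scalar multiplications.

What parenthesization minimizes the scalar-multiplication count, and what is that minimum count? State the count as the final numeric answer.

26640

Adjacent pairs: T₁T₂ = 60·53·6 = 19080; T₂T₃ = 53·6·24 = 7632; T₃T₄ = 6·24·15 = 2160.
Length 3: T₁..T₃: k=1: 0+7632+60·53·24=83952; k=2: 19080+0+60·6·24=27720 → min 27720 | T₂..T₄: k=2: 0+2160+53·6·15=6930; k=3: 7632+0+53·24·15=26712 → min 6930.
Length 4: T₁..T₄: k=1: 0+6930+60·53·15=54630; k=2: 19080+2160+60·6·15=26640; k=3: 27720+0+60·24·15=49320 → min 26640.
Optimal parenthesization: ((T₁T₂)(T₃T₄)) with cost 26640.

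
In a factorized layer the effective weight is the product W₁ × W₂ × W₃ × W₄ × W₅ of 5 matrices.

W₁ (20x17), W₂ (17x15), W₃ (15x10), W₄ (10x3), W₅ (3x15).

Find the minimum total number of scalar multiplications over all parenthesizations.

Adjacent pairs: W₁W₂ = 20·17·15 = 5100; W₂W₃ = 17·15·10 = 2550; W₃W₄ = 15·10·3 = 450; W₄W₅ = 10·3·15 = 450.
Length 3: W₁..W₃: k=1: 0+2550+20·17·10=5950; k=2: 5100+0+20·15·10=8100 → min 5950 | W₂..W₄: k=2: 0+450+17·15·3=1215; k=3: 2550+0+17·10·3=3060 → min 1215 | W₃..W₅: k=3: 0+450+15·10·15=2700; k=4: 450+0+15·3·15=1125 → min 1125.
Length 4: W₁..W₄: k=1: 0+1215+20·17·3=2235; k=2: 5100+450+20·15·3=6450; k=3: 5950+0+20·10·3=6550 → min 2235 | W₂..W₅: k=2: 0+1125+17·15·15=4950; k=3: 2550+450+17·10·15=5550; k=4: 1215+0+17·3·15=1980 → min 1980.
Length 5: W₁..W₅: k=1: 0+1980+20·17·15=7080; k=2: 5100+1125+20·15·15=10725; k=3: 5950+450+20·10·15=9400; k=4: 2235+0+20·3·15=3135 → min 3135.
Optimal order: ((W₁ × (W₂ × (W₃ × W₄))) × W₅) with cost 3135.

3135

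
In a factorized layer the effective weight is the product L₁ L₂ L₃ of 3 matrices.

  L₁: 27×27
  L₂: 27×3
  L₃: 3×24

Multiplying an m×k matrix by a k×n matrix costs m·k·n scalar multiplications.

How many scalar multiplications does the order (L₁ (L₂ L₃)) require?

(L₂ L₃): 27×3 by 3×24 → 27×24, cost 27·3·24 = 1944
(L₁ (L₂ L₃)): 27×27 by 27×24 → 27×24, cost 27·27·24 = 17496; cumulative 19440
Total: 19440 scalar multiplications.

19440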